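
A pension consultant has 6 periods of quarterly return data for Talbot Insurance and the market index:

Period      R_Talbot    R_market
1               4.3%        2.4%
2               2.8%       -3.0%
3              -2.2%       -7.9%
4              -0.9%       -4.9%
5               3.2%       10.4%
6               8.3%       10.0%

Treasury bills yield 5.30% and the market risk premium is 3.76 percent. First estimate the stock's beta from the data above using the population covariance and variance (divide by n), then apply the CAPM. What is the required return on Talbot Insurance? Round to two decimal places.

6.82%

Mean R_i = (4.3 + 2.8 − 2.2 − 0.9 + 3.2 + 8.3) / 6 = 2.5833%
Mean R_m = (2.4 − 3.0 − 7.9 − 4.9 + 10.4 + 10.0) / 6 = 1.1667%
Σ(R_i − R̄_i)(R_m − R̄_m) = 121.9067  ⇒  Cov = 121.9067 / 6 = 20.3178
Σ(R_m − R̄_m)² = 301.1733  ⇒  Var(R_m) = 301.1733 / 6 = 50.1956
β = Cov / Var(R_m) = 20.3178 / 50.1956 = 0.4048
E(R) = R_f + β × MRP = 5.30% + 0.4048 × 3.76% = 6.82%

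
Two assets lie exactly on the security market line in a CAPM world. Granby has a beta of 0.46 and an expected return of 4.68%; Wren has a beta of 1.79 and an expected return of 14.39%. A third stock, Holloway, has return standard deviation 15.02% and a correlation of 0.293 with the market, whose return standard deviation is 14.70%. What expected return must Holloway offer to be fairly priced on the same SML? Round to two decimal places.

MRP = (14.39% − 4.68%) / (1.79 − 0.46) = 7.3008%
R_f = 4.68% − 0.46 × 7.3008% = 1.3216%
β_Holloway = ρ·σ_i/σ_m = 0.293 × 15.02 / 14.70 = 0.2994
E(R_Holloway) = R_f + β × MRP = 1.3216% + 0.2994 × 7.3008% = 3.51%

3.51%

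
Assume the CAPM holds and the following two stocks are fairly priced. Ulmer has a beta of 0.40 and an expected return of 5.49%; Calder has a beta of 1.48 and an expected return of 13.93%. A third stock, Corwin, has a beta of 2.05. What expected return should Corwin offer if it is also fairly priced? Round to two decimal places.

18.38%

MRP (SML slope) = (13.93% − 5.49%) / (1.48 − 0.40) = 8.44% / 1.08 = 7.8148%
R_f (intercept) = 5.49% − 0.40 × 7.8148% = 2.3641%
E(R_Corwin) = R_f + β × MRP = 2.3641% + 2.05 × 7.8148% = 18.38%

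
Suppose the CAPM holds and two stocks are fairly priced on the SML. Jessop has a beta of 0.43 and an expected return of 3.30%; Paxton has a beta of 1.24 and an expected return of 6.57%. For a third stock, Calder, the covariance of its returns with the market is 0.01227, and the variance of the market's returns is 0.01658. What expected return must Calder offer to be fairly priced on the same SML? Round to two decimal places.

MRP = (6.57% − 3.30%) / (1.24 − 0.43) = 4.0370%
R_f = 3.30% − 0.43 × 4.0370% = 1.5641%
β_Calder = Cov / Var(R_m) = 0.01227 / 0.01658 = 0.7400
E(R_Calder) = R_f + β × MRP = 1.5641% + 0.7400 × 4.0370% = 4.55%

4.55%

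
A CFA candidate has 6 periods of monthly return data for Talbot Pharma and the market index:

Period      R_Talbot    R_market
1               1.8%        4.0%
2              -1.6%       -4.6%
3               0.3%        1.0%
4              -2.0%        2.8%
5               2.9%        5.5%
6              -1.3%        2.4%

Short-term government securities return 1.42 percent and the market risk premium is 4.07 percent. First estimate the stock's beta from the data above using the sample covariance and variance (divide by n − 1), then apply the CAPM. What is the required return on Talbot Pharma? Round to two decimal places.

Mean R_i = (1.8 − 1.6 + 0.3 − 2.0 + 2.9 − 1.3) / 6 = 0.0167%
Mean R_m = (4.0 − 4.6 + 1.0 + 2.8 + 5.5 + 2.4) / 6 = 1.8500%
Σ(R_i − R̄_i)(R_m − R̄_m) = 21.9050  ⇒  Cov = 21.9050 / 5 = 4.3810
Σ(R_m − R̄_m)² = 61.4750  ⇒  Var(R_m) = 61.4750 / 5 = 12.2950
β = Cov / Var(R_m) = 4.3810 / 12.2950 = 0.3563
E(R) = R_f + β × MRP = 1.42% + 0.3563 × 4.07% = 2.87%

2.87%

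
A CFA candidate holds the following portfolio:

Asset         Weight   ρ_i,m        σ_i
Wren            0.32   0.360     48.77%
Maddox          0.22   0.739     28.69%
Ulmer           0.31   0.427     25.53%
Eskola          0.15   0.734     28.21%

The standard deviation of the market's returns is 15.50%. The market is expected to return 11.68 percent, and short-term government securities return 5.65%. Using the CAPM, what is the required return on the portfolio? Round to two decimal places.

12.17%

β_Wren = 0.360 × 48.77% / 15.50% = 1.1327
β_Maddox = 0.739 × 28.69% / 15.50% = 1.3679
β_Ulmer = 0.427 × 25.53% / 15.50% = 0.7033
β_Eskola = 0.734 × 28.21% / 15.50% = 1.3359
β_P = Σ w_i β_i = 0.32×1.1327 + 0.22×1.3679 + 0.31×0.7033 + 0.15×1.3359 = 1.0818
MRP = 11.68% − 5.65% = 6.03%
E(R_P) = R_f + β_P × MRP = 5.65% + 1.0818 × 6.03% = 12.17%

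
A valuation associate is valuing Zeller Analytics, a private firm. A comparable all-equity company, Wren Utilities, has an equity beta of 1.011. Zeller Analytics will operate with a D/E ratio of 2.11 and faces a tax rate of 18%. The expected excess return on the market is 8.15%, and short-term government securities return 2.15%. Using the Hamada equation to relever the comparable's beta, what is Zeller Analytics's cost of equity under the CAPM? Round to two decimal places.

β_L = β_U × [1 + (1 − t)(D/E)] = 1.011 × [1 + (1 − 0.18) × 2.11]
    = 1.011 × [1 + 0.82 × 2.11] = 1.011 × 2.7302 = 2.7602
E(R) = R_f + β_L × MRP = 2.15% + 2.7602 × 8.15% = 24.65%

24.65%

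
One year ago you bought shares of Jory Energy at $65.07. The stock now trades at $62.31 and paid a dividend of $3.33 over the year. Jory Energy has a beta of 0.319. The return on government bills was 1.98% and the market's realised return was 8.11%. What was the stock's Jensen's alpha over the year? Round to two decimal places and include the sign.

-3.06%

Realised HPR = (P1 + D1 − P0) / P0 = (62.31 + 3.33 − 65.07) / 65.07 = 0.57 / 65.07 = 0.8760%
MRP = 8.11% − 1.98% = 6.13%
CAPM required = R_f + β·MRP = 1.98% + 0.319 × 6.13% = 3.93547%
α = realised − required = 0.8760% − 3.93547% = -3.06%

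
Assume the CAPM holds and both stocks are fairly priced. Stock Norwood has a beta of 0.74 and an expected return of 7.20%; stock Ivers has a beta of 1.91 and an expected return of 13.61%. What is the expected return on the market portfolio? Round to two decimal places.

Both satisfy E(R) = R_f + β·MRP, so the slope of the SML is
MRP = (13.61% − 7.20%) / (1.91 − 0.74) = 6.41% / 1.17 = 5.4786%
R_f = E(R_Norwood) − β_Norwood·MRP = 7.20% − 0.74 × 5.4786% = 3.1458%
E(R_m) = R_f + MRP = 3.1458% + 5.4786% = 8.62%

8.62%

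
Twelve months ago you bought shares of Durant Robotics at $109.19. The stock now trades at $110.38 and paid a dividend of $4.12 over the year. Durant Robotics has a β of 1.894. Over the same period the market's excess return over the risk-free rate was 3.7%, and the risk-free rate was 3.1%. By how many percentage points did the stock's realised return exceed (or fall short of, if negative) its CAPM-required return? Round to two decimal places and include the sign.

-5.24%

Realised HPR = (P1 + D1 − P0) / P0 = (110.38 + 4.12 − 109.19) / 109.19 = 5.31 / 109.19 = 4.8631%
CAPM required = R_f + β·MRP = 3.1% + 1.894 × 3.7% = 10.1078%
α = realised − required = 4.8631% − 10.1078% = -5.24%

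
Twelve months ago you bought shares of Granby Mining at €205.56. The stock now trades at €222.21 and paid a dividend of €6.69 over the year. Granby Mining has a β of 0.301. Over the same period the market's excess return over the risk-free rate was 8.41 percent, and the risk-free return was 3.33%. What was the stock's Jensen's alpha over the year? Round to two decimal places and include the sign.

Realised HPR = (P1 + D1 − P0) / P0 = (222.21 + 6.69 − 205.56) / 205.56 = 23.34 / 205.56 = 11.3543%
CAPM required = R_f + β·MRP = 3.33% + 0.301 × 8.41% = 5.86141%
α = realised − required = 11.3543% − 5.86141% = +5.49%

+5.49%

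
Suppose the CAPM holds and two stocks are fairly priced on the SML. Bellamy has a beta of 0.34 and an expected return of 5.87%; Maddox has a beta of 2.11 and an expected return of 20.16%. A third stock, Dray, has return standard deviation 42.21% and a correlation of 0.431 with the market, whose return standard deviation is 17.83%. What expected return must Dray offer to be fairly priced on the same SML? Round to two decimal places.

MRP = (20.16% − 5.87%) / (2.11 − 0.34) = 8.0734%
R_f = 5.87% − 0.34 × 8.0734% = 3.1250%
β_Dray = ρ·σ_i/σ_m = 0.431 × 42.21 / 17.83 = 1.0203
E(R_Dray) = R_f + β × MRP = 3.1250% + 1.0203 × 8.0734% = 11.36%

11.36%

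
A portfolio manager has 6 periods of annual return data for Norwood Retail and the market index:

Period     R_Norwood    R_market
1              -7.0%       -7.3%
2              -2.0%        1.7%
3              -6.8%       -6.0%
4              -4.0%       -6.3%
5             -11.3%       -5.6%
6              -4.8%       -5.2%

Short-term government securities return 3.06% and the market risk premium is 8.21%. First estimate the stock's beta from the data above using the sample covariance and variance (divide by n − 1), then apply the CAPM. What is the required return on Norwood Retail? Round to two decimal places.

7.74%

Mean R_i = (-7.0 − 2.0 − 6.8 − 4.0 − 11.3 − 4.8) / 6 = -5.9833%
Mean R_m = (-7.3 + 1.7 − 6.0 − 6.3 − 5.6 − 5.2) / 6 = -4.7833%
Σ(R_i − R̄_i)(R_m − R̄_m) = 30.2183  ⇒  Cov = 30.2183 / 5 = 6.0437
Σ(R_m − R̄_m)² = 52.9883  ⇒  Var(R_m) = 52.9883 / 5 = 10.5977
β = Cov / Var(R_m) = 6.0437 / 10.5977 = 0.5703
E(R) = R_f + β × MRP = 3.06% + 0.5703 × 8.21% = 7.74%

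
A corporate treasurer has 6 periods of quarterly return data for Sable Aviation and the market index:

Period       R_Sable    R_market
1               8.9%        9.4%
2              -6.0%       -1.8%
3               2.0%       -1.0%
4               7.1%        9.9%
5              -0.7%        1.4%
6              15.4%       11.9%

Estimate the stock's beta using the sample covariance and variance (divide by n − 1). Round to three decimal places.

Mean R_i = (8.9 − 6.0 + 2.0 + 7.1 − 0.7 + 15.4) / 6 = 4.4500%
Mean R_m = (9.4 − 1.8 − 1.0 + 9.9 + 1.4 + 11.9) / 6 = 4.9667%
Σ(R_i − R̄_i)(R_m − R̄_m) = 212.4200  ⇒  Cov = 212.4200 / 5 = 42.4840
Σ(R_m − R̄_m)² = 186.1733  ⇒  Var(R_m) = 186.1733 / 5 = 37.2347
β = Cov / Var(R_m) = 42.4840 / 37.2347 = 1.1410

1.141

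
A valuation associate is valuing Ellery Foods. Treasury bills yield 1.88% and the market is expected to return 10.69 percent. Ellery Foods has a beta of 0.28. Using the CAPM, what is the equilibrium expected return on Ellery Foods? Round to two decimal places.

Market risk premium = E(R_m) − R_f = 10.69% − 1.88% = 8.81%
E(R) = R_f + β × MRP = 1.88% + 0.28 × 8.81% = 4.35%

4.35%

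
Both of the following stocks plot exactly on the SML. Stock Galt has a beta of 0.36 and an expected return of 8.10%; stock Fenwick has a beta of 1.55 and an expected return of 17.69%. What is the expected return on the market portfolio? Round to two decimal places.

13.26%

Both satisfy E(R) = R_f + β·MRP, so the slope of the SML is
MRP = (17.69% − 8.10%) / (1.55 − 0.36) = 9.59% / 1.19 = 8.0588%
R_f = E(R_Galt) − β_Galt·MRP = 8.10% − 0.36 × 8.0588% = 5.1988%
E(R_m) = R_f + MRP = 5.1988% + 8.0588% = 13.26%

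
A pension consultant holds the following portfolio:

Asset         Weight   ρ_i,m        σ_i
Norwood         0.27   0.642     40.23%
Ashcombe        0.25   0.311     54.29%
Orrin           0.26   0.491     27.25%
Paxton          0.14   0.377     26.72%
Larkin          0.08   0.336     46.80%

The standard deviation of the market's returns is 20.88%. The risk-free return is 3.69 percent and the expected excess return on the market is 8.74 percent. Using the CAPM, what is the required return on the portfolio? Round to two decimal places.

β_Norwood = 0.642 × 40.23% / 20.88% = 1.2370
β_Ashcombe = 0.311 × 54.29% / 20.88% = 0.8086
β_Orrin = 0.491 × 27.25% / 20.88% = 0.6408
β_Paxton = 0.377 × 26.72% / 20.88% = 0.4824
β_Larkin = 0.336 × 46.80% / 20.88% = 0.7531
β_P = Σ w_i β_i = 0.27×1.2370 + 0.25×0.8086 + 0.26×0.6408 + 0.14×0.4824 + 0.08×0.7531 = 0.8305
E(R_P) = R_f + β_P × MRP = 3.69% + 0.8305 × 8.74% = 10.95%

10.95%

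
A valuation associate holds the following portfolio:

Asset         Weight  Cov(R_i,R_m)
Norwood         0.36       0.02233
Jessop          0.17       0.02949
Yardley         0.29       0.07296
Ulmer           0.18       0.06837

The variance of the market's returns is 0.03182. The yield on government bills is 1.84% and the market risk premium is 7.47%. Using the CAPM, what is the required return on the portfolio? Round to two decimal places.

β_Norwood = 0.02233 / 0.03182 = 0.7018
β_Jessop = 0.02949 / 0.03182 = 0.9268
β_Yardley = 0.07296 / 0.03182 = 2.2929
β_Ulmer = 0.06837 / 0.03182 = 2.1486
β_P = Σ w_i β_i = 0.36×0.7018 + 0.17×0.9268 + 0.29×2.2929 + 0.18×2.1486 = 1.4619
E(R_P) = R_f + β_P × MRP = 1.84% + 1.4619 × 7.47% = 12.76%

12.76%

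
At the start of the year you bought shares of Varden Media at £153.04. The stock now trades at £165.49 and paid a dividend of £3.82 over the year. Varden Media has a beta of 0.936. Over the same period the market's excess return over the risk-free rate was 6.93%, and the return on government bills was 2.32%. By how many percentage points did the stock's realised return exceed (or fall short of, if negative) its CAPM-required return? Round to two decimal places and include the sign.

Realised HPR = (P1 + D1 − P0) / P0 = (165.49 + 3.82 − 153.04) / 153.04 = 16.27 / 153.04 = 10.6312%
CAPM required = R_f + β·MRP = 2.32% + 0.936 × 6.93% = 8.80648%
α = realised − required = 10.6312% − 8.80648% = +1.82%

+1.82%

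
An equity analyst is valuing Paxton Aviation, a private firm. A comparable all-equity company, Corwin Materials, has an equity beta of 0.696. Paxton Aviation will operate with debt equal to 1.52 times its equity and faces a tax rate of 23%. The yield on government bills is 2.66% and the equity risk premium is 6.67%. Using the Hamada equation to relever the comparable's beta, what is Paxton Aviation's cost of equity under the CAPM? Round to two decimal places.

β_L = β_U × [1 + (1 − t)(D/E)] = 0.696 × [1 + (1 − 0.23) × 1.52]
    = 0.696 × [1 + 0.77 × 1.52] = 0.696 × 2.1704 = 1.5106
E(R) = R_f + β_L × MRP = 2.66% + 1.5106 × 6.67% = 12.74%

12.74%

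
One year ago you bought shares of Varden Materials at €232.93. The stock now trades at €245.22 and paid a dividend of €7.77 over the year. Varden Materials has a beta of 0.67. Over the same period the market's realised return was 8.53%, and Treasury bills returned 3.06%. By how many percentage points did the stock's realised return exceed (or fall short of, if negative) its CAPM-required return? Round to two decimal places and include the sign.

+1.89%

Realised HPR = (P1 + D1 − P0) / P0 = (245.22 + 7.77 − 232.93) / 232.93 = 20.06 / 232.93 = 8.6120%
MRP = 8.53% − 3.06% = 5.47%
CAPM required = R_f + β·MRP = 3.06% + 0.67 × 5.47% = 6.7249%
α = realised − required = 8.6120% − 6.7249% = +1.89%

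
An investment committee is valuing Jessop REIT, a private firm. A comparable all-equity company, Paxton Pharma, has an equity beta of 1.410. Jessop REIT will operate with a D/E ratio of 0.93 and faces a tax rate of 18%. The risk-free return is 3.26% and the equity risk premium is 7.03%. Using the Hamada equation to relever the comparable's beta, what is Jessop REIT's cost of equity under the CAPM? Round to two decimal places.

20.73%

β_L = β_U × [1 + (1 − t)(D/E)] = 1.410 × [1 + (1 − 0.18) × 0.93]
    = 1.410 × [1 + 0.82 × 0.93] = 1.410 × 1.7626 = 2.4853
E(R) = R_f + β_L × MRP = 3.26% + 2.4853 × 7.03% = 20.73%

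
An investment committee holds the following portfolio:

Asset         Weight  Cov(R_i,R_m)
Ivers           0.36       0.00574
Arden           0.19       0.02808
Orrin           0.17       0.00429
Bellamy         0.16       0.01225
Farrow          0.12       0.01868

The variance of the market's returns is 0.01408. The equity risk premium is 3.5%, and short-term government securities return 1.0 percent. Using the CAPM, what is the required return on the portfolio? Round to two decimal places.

β_Ivers = 0.00574 / 0.01408 = 0.4077
β_Arden = 0.02808 / 0.01408 = 1.9943
β_Orrin = 0.00429 / 0.01408 = 0.3047
β_Bellamy = 0.01225 / 0.01408 = 0.8700
β_Farrow = 0.01868 / 0.01408 = 1.3267
β_P = Σ w_i β_i = 0.36×0.4077 + 0.19×1.9943 + 0.17×0.3047 + 0.16×0.8700 + 0.12×1.3267 = 0.8759
E(R_P) = R_f + β_P × MRP = 1.0% + 0.8759 × 3.5% = 4.07%

4.07%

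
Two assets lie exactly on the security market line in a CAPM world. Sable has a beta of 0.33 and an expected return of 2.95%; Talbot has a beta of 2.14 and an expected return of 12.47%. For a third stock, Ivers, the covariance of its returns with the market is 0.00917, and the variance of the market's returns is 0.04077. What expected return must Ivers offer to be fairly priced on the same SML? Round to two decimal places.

MRP = (12.47% − 2.95%) / (2.14 − 0.33) = 5.2597%
R_f = 2.95% − 0.33 × 5.2597% = 1.2143%
β_Ivers = Cov / Var(R_m) = 0.00917 / 0.04077 = 0.2249
E(R_Ivers) = R_f + β × MRP = 1.2143% + 0.2249 × 5.2597% = 2.40%

2.40%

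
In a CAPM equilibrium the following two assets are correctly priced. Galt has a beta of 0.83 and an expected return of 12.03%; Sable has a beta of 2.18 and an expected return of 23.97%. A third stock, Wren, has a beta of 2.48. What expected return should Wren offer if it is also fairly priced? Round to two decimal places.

26.62%

MRP (SML slope) = (23.97% − 12.03%) / (2.18 − 0.83) = 11.94% / 1.35 = 8.8444%
R_f (intercept) = 12.03% − 0.83 × 8.8444% = 4.6891%
E(R_Wren) = R_f + β × MRP = 4.6891% + 2.48 × 8.8444% = 26.62%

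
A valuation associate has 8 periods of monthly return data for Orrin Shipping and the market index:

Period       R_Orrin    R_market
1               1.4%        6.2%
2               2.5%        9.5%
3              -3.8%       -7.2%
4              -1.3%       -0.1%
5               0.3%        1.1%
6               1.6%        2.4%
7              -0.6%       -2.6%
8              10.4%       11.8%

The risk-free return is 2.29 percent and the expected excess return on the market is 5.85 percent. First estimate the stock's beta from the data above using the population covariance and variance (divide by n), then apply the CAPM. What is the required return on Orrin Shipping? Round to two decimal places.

5.67%

Mean R_i = (1.4 + 2.5 − 3.8 − 1.3 + 0.3 + 1.6 − 0.6 + 10.4) / 8 = 1.3125%
Mean R_m = (6.2 + 9.5 − 7.2 − 0.1 + 1.1 + 2.4 − 2.6 + 11.8) / 8 = 2.6375%
Σ(R_i − R̄_i)(R_m − R̄_m) = 160.6763  ⇒  Cov = 160.6763 / 8 = 20.0845
Σ(R_m − R̄_m)² = 277.8588  ⇒  Var(R_m) = 277.8588 / 8 = 34.7324
β = Cov / Var(R_m) = 20.0845 / 34.7324 = 0.5783
E(R) = R_f + β × MRP = 2.29% + 0.5783 × 5.85% = 5.67%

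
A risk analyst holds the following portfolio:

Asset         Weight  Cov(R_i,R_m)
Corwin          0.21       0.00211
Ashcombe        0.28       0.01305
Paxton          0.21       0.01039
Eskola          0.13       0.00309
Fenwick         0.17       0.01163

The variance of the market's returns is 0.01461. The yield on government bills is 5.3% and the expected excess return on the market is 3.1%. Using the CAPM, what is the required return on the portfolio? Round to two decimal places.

β_Corwin = 0.00211 / 0.01461 = 0.1444
β_Ashcombe = 0.01305 / 0.01461 = 0.8932
β_Paxton = 0.01039 / 0.01461 = 0.7112
β_Eskola = 0.00309 / 0.01461 = 0.2115
β_Fenwick = 0.01163 / 0.01461 = 0.7960
β_P = Σ w_i β_i = 0.21×0.1444 + 0.28×0.8932 + 0.21×0.7112 + 0.13×0.2115 + 0.17×0.7960 = 0.5926
E(R_P) = R_f + β_P × MRP = 5.3% + 0.5926 × 3.1% = 7.14%

7.14%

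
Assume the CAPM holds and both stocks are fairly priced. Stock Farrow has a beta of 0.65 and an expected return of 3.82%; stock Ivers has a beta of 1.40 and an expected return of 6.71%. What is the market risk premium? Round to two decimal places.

Both satisfy E(R) = R_f + β·MRP, so the slope of the SML is
MRP = (6.71% − 3.82%) / (1.40 − 0.65) = 2.89% / 0.75 = 3.8533%

3.85%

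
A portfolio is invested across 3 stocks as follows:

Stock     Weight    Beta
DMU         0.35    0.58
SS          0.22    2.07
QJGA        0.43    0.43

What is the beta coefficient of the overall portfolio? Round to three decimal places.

β_P = Σ w_i β_i = 0.35×0.58 + 0.22×2.07 + 0.43×0.43 = 0.8433

0.843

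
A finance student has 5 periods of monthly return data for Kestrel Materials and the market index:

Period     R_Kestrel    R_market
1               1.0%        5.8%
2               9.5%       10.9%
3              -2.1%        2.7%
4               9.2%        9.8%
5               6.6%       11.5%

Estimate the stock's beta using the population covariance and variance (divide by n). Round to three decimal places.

1.282

Mean R_i = (1.0 + 9.5 − 2.1 + 9.2 + 6.6) / 5 = 4.8400%
Mean R_m = (5.8 + 10.9 + 2.7 + 9.8 + 11.5) / 5 = 8.1400%
Σ(R_i − R̄_i)(R_m − R̄_m) = 72.7520  ⇒  Cov = 72.7520 / 5 = 14.5504
Σ(R_m − R̄_m)² = 56.7320  ⇒  Var(R_m) = 56.7320 / 5 = 11.3464
β = Cov / Var(R_m) = 14.5504 / 11.3464 = 1.2824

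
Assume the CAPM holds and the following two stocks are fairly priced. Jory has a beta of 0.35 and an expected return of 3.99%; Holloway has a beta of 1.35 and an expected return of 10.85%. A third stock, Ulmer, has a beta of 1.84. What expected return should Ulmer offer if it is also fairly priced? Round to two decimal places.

MRP (SML slope) = (10.85% − 3.99%) / (1.35 − 0.35) = 6.86% / 1.00 = 6.8600%
R_f (intercept) = 3.99% − 0.35 × 6.8600% = 1.5890%
E(R_Ulmer) = R_f + β × MRP = 1.5890% + 1.84 × 6.8600% = 14.21%

14.21%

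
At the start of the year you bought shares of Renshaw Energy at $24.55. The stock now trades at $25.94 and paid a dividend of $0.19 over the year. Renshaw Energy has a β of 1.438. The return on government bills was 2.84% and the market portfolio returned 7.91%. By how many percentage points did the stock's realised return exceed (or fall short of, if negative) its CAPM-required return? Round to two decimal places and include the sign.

Realised HPR = (P1 + D1 − P0) / P0 = (25.94 + 0.19 − 24.55) / 24.55 = 1.58 / 24.55 = 6.4358%
MRP = 7.91% − 2.84% = 5.07%
CAPM required = R_f + β·MRP = 2.84% + 1.438 × 5.07% = 10.13066%
α = realised − required = 6.4358% − 10.13066% = -3.69%

-3.69%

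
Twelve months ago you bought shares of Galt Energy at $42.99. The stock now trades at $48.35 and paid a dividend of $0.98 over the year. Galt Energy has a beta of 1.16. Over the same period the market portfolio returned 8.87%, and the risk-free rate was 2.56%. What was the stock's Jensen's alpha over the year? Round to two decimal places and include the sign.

Realised HPR = (P1 + D1 − P0) / P0 = (48.35 + 0.98 − 42.99) / 42.99 = 6.34 / 42.99 = 14.7476%
MRP = 8.87% − 2.56% = 6.31%
CAPM required = R_f + β·MRP = 2.56% + 1.16 × 6.31% = 9.8796%
α = realised − required = 14.7476% − 9.8796% = +4.87%

+4.87%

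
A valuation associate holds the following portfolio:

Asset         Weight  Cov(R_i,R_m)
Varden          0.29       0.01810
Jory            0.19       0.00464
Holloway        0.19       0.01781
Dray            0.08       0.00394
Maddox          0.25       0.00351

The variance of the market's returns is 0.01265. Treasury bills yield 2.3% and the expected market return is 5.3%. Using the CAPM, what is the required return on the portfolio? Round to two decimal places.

β_Varden = 0.01810 / 0.01265 = 1.4308
β_Jory = 0.00464 / 0.01265 = 0.3668
β_Holloway = 0.01781 / 0.01265 = 1.4079
β_Dray = 0.00394 / 0.01265 = 0.3115
β_Maddox = 0.00351 / 0.01265 = 0.2775
β_P = Σ w_i β_i = 0.29×1.4308 + 0.19×0.3668 + 0.19×1.4079 + 0.08×0.3115 + 0.25×0.2775 = 0.8464
MRP = 5.3% − 2.3% = 3.00%
E(R_P) = R_f + β_P × MRP = 2.3% + 0.8464 × 3.0% = 4.84%

4.84%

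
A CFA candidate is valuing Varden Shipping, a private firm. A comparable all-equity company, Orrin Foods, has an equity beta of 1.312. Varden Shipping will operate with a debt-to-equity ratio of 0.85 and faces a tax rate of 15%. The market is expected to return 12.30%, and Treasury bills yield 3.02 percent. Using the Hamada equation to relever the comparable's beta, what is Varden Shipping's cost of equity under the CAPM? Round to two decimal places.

23.99%

β_L = β_U × [1 + (1 − t)(D/E)] = 1.312 × [1 + (1 − 0.15) × 0.85]
    = 1.312 × [1 + 0.85 × 0.85] = 1.312 × 1.7225 = 2.2599
MRP = 12.30% − 3.02% = 9.28%
E(R) = R_f + β_L × MRP = 3.02% + 2.2599 × 9.28% = 23.99%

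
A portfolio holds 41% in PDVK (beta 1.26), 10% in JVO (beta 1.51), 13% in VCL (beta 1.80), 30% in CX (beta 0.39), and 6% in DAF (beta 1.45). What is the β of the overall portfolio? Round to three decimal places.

β_P = Σ w_i β_i = 0.41×1.26 + 0.10×1.51 + 0.13×1.80 + 0.30×0.39 + 0.06×1.45 = 1.1056

1.106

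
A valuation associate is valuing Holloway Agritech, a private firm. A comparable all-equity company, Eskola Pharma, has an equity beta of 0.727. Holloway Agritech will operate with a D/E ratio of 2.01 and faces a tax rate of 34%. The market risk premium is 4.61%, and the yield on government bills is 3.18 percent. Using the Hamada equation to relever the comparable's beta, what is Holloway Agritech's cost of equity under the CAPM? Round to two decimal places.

β_L = β_U × [1 + (1 − t)(D/E)] = 0.727 × [1 + (1 − 0.34) × 2.01]
    = 0.727 × [1 + 0.66 × 2.01] = 0.727 × 2.3266 = 1.6914
E(R) = R_f + β_L × MRP = 3.18% + 1.6914 × 4.61% = 10.98%

10.98%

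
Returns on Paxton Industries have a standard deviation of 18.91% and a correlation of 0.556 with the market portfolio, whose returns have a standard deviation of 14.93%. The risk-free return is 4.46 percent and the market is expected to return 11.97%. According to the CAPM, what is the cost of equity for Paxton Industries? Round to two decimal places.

9.75%

β = ρ × σ_i / σ_m = 0.556 × 18.91% / 14.93% = 0.7042
MRP = 11.97% − 4.46% = 7.51%
E(R) = 4.46% + 0.7042 × 7.51% = 9.75%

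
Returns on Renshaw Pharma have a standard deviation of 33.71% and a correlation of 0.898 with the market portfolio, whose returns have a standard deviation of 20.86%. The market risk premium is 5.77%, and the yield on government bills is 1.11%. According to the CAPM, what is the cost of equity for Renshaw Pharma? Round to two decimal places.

β = ρ × σ_i / σ_m = 0.898 × 33.71% / 20.86% = 1.4512
E(R) = 1.11% + 1.4512 × 5.77% = 9.48%

9.48%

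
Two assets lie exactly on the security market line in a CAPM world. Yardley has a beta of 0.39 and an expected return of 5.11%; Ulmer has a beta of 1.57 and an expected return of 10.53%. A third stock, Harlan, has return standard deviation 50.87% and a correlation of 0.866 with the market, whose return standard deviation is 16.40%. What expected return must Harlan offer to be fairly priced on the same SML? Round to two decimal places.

15.66%

MRP = (10.53% − 5.11%) / (1.57 − 0.39) = 4.5932%
R_f = 5.11% − 0.39 × 4.5932% = 3.3187%
β_Harlan = ρ·σ_i/σ_m = 0.866 × 50.87 / 16.40 = 2.6862
E(R_Harlan) = R_f + β × MRP = 3.3187% + 2.6862 × 4.5932% = 15.66%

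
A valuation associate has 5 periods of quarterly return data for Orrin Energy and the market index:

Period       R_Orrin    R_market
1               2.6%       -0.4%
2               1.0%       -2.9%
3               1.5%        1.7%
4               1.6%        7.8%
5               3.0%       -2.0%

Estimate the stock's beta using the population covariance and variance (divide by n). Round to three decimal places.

Mean R_i = (2.6 + 1.0 + 1.5 + 1.6 + 3.0) / 5 = 1.9400%
Mean R_m = (-0.4 − 2.9 + 1.7 + 7.8 − 2.0) / 5 = 0.8400%
Σ(R_i − R̄_i)(R_m − R̄_m) = -3.0580  ⇒  Cov = -3.0580 / 5 = -0.6116
Σ(R_m − R̄_m)² = 72.7720  ⇒  Var(R_m) = 72.7720 / 5 = 14.5544
β = Cov / Var(R_m) = -0.6116 / 14.5544 = -0.0420

-0.042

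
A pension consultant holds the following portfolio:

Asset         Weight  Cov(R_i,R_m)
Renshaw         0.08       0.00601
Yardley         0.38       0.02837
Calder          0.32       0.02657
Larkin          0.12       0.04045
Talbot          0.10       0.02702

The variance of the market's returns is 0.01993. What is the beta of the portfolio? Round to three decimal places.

1.371

β_Renshaw = 0.00601 / 0.01993 = 0.3016
β_Yardley = 0.02837 / 0.01993 = 1.4235
β_Calder = 0.02657 / 0.01993 = 1.3332
β_Larkin = 0.04045 / 0.01993 = 2.0296
β_Talbot = 0.02702 / 0.01993 = 1.3557
β_P = Σ w_i β_i = 0.08×0.3016 + 0.38×1.4235 + 0.32×1.3332 + 0.12×2.0296 + 0.10×1.3557 = 1.3708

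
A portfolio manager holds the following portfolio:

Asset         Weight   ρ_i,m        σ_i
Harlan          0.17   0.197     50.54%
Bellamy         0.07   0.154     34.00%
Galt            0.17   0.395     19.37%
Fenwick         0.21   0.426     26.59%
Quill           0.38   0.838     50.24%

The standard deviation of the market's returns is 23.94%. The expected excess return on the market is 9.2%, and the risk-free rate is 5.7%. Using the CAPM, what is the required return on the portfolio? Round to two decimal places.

14.05%

β_Harlan = 0.197 × 50.54% / 23.94% = 0.4159
β_Bellamy = 0.154 × 34.00% / 23.94% = 0.2187
β_Galt = 0.395 × 19.37% / 23.94% = 0.3196
β_Fenwick = 0.426 × 26.59% / 23.94% = 0.4732
β_Quill = 0.838 × 50.24% / 23.94% = 1.7586
β_P = Σ w_i β_i = 0.17×0.4159 + 0.07×0.2187 + 0.17×0.3196 + 0.21×0.4732 + 0.38×1.7586 = 0.9080
E(R_P) = R_f + β_P × MRP = 5.7% + 0.9080 × 9.2% = 14.05%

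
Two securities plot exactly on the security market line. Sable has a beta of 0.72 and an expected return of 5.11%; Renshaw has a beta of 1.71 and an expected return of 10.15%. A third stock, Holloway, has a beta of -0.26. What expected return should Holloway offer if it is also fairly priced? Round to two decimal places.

0.12%

MRP (SML slope) = (10.15% − 5.11%) / (1.71 − 0.72) = 5.04% / 0.99 = 5.0909%
R_f (intercept) = 5.11% − 0.72 × 5.0909% = 1.4446%
E(R_Holloway) = R_f + β × MRP = 1.4446% + -0.26 × 5.0909% = 0.12%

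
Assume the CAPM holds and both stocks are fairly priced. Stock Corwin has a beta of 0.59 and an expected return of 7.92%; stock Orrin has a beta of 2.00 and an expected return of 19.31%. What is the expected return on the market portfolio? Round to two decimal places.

11.23%

Both satisfy E(R) = R_f + β·MRP, so the slope of the SML is
MRP = (19.31% − 7.92%) / (2.00 − 0.59) = 11.39% / 1.41 = 8.0780%
R_f = E(R_Corwin) − β_Corwin·MRP = 7.92% − 0.59 × 8.0780% = 3.1540%
E(R_m) = R_f + MRP = 3.1540% + 8.0780% = 11.23%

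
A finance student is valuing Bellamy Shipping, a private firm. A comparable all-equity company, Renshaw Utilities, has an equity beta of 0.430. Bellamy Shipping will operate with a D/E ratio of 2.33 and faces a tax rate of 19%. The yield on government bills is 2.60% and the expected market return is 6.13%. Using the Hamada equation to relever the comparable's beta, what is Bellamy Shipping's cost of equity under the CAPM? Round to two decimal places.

β_L = β_U × [1 + (1 − t)(D/E)] = 0.430 × [1 + (1 − 0.19) × 2.33]
    = 0.430 × [1 + 0.81 × 2.33] = 0.430 × 2.8873 = 1.2415
MRP = 6.13% − 2.60% = 3.53%
E(R) = R_f + β_L × MRP = 2.60% + 1.2415 × 3.53% = 6.98%

6.98%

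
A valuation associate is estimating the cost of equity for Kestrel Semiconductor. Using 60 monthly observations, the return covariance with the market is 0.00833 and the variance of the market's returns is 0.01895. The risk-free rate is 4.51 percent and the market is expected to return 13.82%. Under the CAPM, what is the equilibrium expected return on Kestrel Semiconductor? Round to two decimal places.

8.60%

β = Cov(R_i, R_m) / Var(R_m) = 0.00833 / 0.01895 = 0.4396
MRP = 13.82% − 4.51% = 9.31%
E(R) = R_f + β × MRP = 4.51% + 0.4396 × 9.31% = 8.60%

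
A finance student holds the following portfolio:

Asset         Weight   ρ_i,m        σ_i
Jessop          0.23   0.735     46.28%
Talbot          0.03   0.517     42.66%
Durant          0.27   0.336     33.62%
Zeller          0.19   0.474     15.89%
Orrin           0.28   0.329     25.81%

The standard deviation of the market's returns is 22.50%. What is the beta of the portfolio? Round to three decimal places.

β_Jessop = 0.735 × 46.28% / 22.50% = 1.5118
β_Talbot = 0.517 × 42.66% / 22.50% = 0.9802
β_Durant = 0.336 × 33.62% / 22.50% = 0.5021
β_Zeller = 0.474 × 15.89% / 22.50% = 0.3347
β_Orrin = 0.329 × 25.81% / 22.50% = 0.3774
β_P = Σ w_i β_i = 0.23×1.5118 + 0.03×0.9802 + 0.27×0.5021 + 0.19×0.3347 + 0.28×0.3774 = 0.6820

0.682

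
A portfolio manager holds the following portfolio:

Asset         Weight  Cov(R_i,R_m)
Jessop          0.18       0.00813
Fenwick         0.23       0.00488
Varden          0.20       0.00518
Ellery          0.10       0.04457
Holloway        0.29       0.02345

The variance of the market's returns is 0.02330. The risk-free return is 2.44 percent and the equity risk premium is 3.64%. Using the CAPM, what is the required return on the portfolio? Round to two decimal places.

4.76%

β_Jessop = 0.00813 / 0.02330 = 0.3489
β_Fenwick = 0.00488 / 0.02330 = 0.2094
β_Varden = 0.00518 / 0.02330 = 0.2223
β_Ellery = 0.04457 / 0.02330 = 1.9129
β_Holloway = 0.02345 / 0.02330 = 1.0064
β_P = Σ w_i β_i = 0.18×0.3489 + 0.23×0.2094 + 0.20×0.2223 + 0.10×1.9129 + 0.29×1.0064 = 0.6386
E(R_P) = R_f + β_P × MRP = 2.44% + 0.6386 × 3.64% = 4.76%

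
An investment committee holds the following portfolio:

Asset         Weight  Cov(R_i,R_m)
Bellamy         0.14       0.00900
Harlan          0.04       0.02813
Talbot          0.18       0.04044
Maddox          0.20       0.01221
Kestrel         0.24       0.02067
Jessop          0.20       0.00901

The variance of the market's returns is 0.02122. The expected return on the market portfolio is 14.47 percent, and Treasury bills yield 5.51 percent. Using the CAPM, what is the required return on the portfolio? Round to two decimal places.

β_Bellamy = 0.00900 / 0.02122 = 0.4241
β_Harlan = 0.02813 / 0.02122 = 1.3256
β_Talbot = 0.04044 / 0.02122 = 1.9057
β_Maddox = 0.01221 / 0.02122 = 0.5754
β_Kestrel = 0.02067 / 0.02122 = 0.9741
β_Jessop = 0.00901 / 0.02122 = 0.4246
β_P = Σ w_i β_i = 0.14×0.4241 + 0.04×1.3256 + 0.18×1.9057 + 0.20×0.5754 + 0.24×0.9741 + 0.20×0.4246 = 0.8892
MRP = 14.47% − 5.51% = 8.96%
E(R_P) = R_f + β_P × MRP = 5.51% + 0.8892 × 8.96% = 13.48%

13.48%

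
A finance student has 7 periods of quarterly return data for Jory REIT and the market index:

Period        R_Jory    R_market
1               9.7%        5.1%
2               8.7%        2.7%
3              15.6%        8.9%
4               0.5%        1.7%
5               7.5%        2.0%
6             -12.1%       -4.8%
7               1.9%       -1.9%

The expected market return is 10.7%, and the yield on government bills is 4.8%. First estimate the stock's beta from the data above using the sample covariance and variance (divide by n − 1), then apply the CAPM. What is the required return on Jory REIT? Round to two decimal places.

15.68%

Mean R_i = (9.7 + 8.7 + 15.6 + 0.5 + 7.5 − 12.1 + 1.9) / 7 = 4.5429%
Mean R_m = (5.1 + 2.7 + 8.9 + 1.7 + 2.0 − 4.8 − 1.9) / 7 = 1.9571%
Σ(R_i − R̄_i)(R_m − R̄_m) = 219.8829  ⇒  Cov = 219.8829 / 6 = 36.6472
Σ(R_m − R̄_m)² = 119.2371  ⇒  Var(R_m) = 119.2371 / 6 = 19.8729
β = Cov / Var(R_m) = 36.6472 / 19.8729 = 1.8441
MRP = 10.7% − 4.8% = 5.90%
E(R) = R_f + β × MRP = 4.8% + 1.8441 × 5.9% = 15.68%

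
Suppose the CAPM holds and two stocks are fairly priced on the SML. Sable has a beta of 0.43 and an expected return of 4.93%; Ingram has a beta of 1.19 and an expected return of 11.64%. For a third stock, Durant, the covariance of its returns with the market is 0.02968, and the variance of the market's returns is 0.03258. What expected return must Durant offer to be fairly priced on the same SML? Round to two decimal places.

MRP = (11.64% − 4.93%) / (1.19 − 0.43) = 8.8289%
R_f = 4.93% − 0.43 × 8.8289% = 1.1336%
β_Durant = Cov / Var(R_m) = 0.02968 / 0.03258 = 0.9110
E(R_Durant) = R_f + β × MRP = 1.1336% + 0.9110 × 8.8289% = 9.18%

9.18%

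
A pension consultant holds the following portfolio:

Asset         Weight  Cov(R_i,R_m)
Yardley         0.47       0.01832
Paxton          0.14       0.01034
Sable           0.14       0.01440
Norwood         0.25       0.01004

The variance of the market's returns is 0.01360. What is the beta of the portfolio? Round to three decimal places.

1.072

β_Yardley = 0.01832 / 0.01360 = 1.3471
β_Paxton = 0.01034 / 0.01360 = 0.7603
β_Sable = 0.01440 / 0.01360 = 1.0588
β_Norwood = 0.01004 / 0.01360 = 0.7382
β_P = Σ w_i β_i = 0.47×1.3471 + 0.14×0.7603 + 0.14×1.0588 + 0.25×0.7382 = 1.0724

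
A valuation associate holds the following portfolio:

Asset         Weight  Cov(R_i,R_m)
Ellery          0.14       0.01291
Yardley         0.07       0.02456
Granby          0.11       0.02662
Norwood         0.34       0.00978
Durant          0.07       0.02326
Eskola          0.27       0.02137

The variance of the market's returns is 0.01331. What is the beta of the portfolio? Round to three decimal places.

1.291

β_Ellery = 0.01291 / 0.01331 = 0.9699
β_Yardley = 0.02456 / 0.01331 = 1.8452
β_Granby = 0.02662 / 0.01331 = 2.0000
β_Norwood = 0.00978 / 0.01331 = 0.7348
β_Durant = 0.02326 / 0.01331 = 1.7476
β_Eskola = 0.02137 / 0.01331 = 1.6056
β_P = Σ w_i β_i = 0.14×0.9699 + 0.07×1.8452 + 0.11×2.0000 + 0.34×0.7348 + 0.07×1.7476 + 0.27×1.6056 = 1.2906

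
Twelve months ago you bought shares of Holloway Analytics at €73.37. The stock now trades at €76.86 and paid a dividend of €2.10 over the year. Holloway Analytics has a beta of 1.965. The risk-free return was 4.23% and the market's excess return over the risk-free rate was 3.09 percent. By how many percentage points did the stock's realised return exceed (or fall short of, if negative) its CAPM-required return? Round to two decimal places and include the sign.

Realised HPR = (P1 + D1 − P0) / P0 = (76.86 + 2.10 − 73.37) / 73.37 = 5.59 / 73.37 = 7.6189%
CAPM required = R_f + β·MRP = 4.23% + 1.965 × 3.09% = 10.30185%
α = realised − required = 7.6189% − 10.30185% = -2.68%

-2.68%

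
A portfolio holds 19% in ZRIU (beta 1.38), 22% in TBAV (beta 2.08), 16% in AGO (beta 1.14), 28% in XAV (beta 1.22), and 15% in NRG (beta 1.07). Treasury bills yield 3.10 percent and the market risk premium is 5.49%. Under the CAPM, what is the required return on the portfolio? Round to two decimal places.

10.81%

β_P = Σ w_i β_i = 0.19×1.38 + 0.22×2.08 + 0.16×1.14 + 0.28×1.22 + 0.15×1.07 = 1.4043
E(R_P) = R_f + β_P × MRP = 3.10% + 1.4043 × 5.49% = 10.81%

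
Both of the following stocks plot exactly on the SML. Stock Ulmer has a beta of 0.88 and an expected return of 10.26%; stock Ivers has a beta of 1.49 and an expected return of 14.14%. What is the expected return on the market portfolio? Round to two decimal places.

Both satisfy E(R) = R_f + β·MRP, so the slope of the SML is
MRP = (14.14% − 10.26%) / (1.49 − 0.88) = 3.88% / 0.61 = 6.3607%
R_f = E(R_Ulmer) − β_Ulmer·MRP = 10.26% − 0.88 × 6.3607% = 4.6626%
E(R_m) = R_f + MRP = 4.6626% + 6.3607% = 11.02%

11.02%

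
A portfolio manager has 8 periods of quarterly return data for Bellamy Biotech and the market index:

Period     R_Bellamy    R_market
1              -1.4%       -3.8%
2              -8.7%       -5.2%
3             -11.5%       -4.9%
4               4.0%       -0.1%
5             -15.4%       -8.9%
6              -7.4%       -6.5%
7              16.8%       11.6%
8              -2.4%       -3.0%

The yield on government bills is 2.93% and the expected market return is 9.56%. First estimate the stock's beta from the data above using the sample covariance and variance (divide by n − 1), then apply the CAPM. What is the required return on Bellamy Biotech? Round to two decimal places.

13.15%

Mean R_i = (-1.4 − 8.7 − 11.5 + 4.0 − 15.4 − 7.4 + 16.8 − 2.4) / 8 = -3.2500%
Mean R_m = (-3.8 − 5.2 − 4.9 − 0.1 − 8.9 − 6.5 + 11.6 − 3.0) / 8 = -2.6000%
Σ(R_i − R̄_i)(R_m − R̄_m) = 426.1500  ⇒  Cov = 426.1500 / 7 = 60.8786
Σ(R_m − R̄_m)² = 276.4400  ⇒  Var(R_m) = 276.4400 / 7 = 39.4914
β = Cov / Var(R_m) = 60.8786 / 39.4914 = 1.5416
MRP = 9.56% − 2.93% = 6.63%
E(R) = R_f + β × MRP = 2.93% + 1.5416 × 6.63% = 13.15%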